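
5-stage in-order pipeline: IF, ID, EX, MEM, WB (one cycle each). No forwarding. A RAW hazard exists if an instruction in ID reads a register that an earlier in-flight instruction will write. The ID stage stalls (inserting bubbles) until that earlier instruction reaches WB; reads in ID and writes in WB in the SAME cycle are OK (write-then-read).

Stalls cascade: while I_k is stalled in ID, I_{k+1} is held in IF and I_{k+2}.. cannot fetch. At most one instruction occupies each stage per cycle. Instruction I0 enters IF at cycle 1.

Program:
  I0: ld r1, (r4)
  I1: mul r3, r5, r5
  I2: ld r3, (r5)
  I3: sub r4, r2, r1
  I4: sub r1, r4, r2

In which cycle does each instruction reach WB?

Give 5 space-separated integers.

I0 ld r1 <- r4: IF@1 ID@2 stall=0 (-) EX@3 MEM@4 WB@5
I1 mul r3 <- r5,r5: IF@2 ID@3 stall=0 (-) EX@4 MEM@5 WB@6
I2 ld r3 <- r5: IF@3 ID@4 stall=0 (-) EX@5 MEM@6 WB@7
I3 sub r4 <- r2,r1: IF@4 ID@5 stall=0 (-) EX@6 MEM@7 WB@8
I4 sub r1 <- r4,r2: IF@5 ID@6 stall=2 (RAW on I3.r4 (WB@8)) EX@9 MEM@10 WB@11

Answer: 5 6 7 8 11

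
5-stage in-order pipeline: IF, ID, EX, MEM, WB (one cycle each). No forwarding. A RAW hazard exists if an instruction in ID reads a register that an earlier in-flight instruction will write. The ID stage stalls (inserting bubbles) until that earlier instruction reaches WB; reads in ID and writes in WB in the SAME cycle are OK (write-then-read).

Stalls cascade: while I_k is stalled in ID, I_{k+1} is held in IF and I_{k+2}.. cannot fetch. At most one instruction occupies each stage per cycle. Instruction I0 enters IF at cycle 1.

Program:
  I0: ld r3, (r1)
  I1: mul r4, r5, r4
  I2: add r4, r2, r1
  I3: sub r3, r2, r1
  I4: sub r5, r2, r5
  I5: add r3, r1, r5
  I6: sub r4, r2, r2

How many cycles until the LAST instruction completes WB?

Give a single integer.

Answer: 13

Derivation:
I0 ld r3 <- r1: IF@1 ID@2 stall=0 (-) EX@3 MEM@4 WB@5
I1 mul r4 <- r5,r4: IF@2 ID@3 stall=0 (-) EX@4 MEM@5 WB@6
I2 add r4 <- r2,r1: IF@3 ID@4 stall=0 (-) EX@5 MEM@6 WB@7
I3 sub r3 <- r2,r1: IF@4 ID@5 stall=0 (-) EX@6 MEM@7 WB@8
I4 sub r5 <- r2,r5: IF@5 ID@6 stall=0 (-) EX@7 MEM@8 WB@9
I5 add r3 <- r1,r5: IF@6 ID@7 stall=2 (RAW on I4.r5 (WB@9)) EX@10 MEM@11 WB@12
I6 sub r4 <- r2,r2: IF@7 ID@10 stall=0 (-) EX@11 MEM@12 WB@13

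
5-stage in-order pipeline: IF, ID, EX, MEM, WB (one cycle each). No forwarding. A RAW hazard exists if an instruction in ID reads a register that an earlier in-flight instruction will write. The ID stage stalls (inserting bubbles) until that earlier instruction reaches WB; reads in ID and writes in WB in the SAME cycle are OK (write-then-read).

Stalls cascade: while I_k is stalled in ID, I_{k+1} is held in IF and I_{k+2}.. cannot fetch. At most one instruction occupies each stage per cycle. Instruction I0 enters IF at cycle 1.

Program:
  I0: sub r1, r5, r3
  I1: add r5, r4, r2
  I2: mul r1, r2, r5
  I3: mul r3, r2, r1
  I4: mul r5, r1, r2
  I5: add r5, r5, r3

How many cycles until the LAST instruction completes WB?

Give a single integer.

Answer: 16

Derivation:
I0 sub r1 <- r5,r3: IF@1 ID@2 stall=0 (-) EX@3 MEM@4 WB@5
I1 add r5 <- r4,r2: IF@2 ID@3 stall=0 (-) EX@4 MEM@5 WB@6
I2 mul r1 <- r2,r5: IF@3 ID@4 stall=2 (RAW on I1.r5 (WB@6)) EX@7 MEM@8 WB@9
I3 mul r3 <- r2,r1: IF@4 ID@7 stall=2 (RAW on I2.r1 (WB@9)) EX@10 MEM@11 WB@12
I4 mul r5 <- r1,r2: IF@7 ID@10 stall=0 (-) EX@11 MEM@12 WB@13
I5 add r5 <- r5,r3: IF@10 ID@11 stall=2 (RAW on I4.r5 (WB@13)) EX@14 MEM@15 WB@16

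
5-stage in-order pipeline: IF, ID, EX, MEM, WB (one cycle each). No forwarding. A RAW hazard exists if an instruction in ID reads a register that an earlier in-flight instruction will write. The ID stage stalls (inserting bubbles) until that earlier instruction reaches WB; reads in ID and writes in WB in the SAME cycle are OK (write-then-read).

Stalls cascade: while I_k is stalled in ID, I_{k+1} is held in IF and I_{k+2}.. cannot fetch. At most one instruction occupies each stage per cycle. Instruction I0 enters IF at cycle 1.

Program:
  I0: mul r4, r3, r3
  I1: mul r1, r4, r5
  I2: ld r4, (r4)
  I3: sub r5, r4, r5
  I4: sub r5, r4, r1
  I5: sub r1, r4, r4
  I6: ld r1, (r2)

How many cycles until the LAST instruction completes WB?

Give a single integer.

I0 mul r4 <- r3,r3: IF@1 ID@2 stall=0 (-) EX@3 MEM@4 WB@5
I1 mul r1 <- r4,r5: IF@2 ID@3 stall=2 (RAW on I0.r4 (WB@5)) EX@6 MEM@7 WB@8
I2 ld r4 <- r4: IF@3 ID@6 stall=0 (-) EX@7 MEM@8 WB@9
I3 sub r5 <- r4,r5: IF@6 ID@7 stall=2 (RAW on I2.r4 (WB@9)) EX@10 MEM@11 WB@12
I4 sub r5 <- r4,r1: IF@7 ID@10 stall=0 (-) EX@11 MEM@12 WB@13
I5 sub r1 <- r4,r4: IF@10 ID@11 stall=0 (-) EX@12 MEM@13 WB@14
I6 ld r1 <- r2: IF@11 ID@12 stall=0 (-) EX@13 MEM@14 WB@15

Answer: 15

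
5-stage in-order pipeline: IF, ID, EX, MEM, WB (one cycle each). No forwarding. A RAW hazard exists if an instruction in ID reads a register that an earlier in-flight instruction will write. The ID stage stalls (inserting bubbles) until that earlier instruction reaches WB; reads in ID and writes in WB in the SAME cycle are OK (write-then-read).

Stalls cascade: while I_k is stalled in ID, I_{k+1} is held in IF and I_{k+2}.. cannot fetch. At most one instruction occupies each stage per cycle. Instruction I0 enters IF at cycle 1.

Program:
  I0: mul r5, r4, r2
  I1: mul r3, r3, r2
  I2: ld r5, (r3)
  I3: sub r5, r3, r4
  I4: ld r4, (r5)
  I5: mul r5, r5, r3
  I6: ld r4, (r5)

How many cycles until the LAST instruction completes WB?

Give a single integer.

I0 mul r5 <- r4,r2: IF@1 ID@2 stall=0 (-) EX@3 MEM@4 WB@5
I1 mul r3 <- r3,r2: IF@2 ID@3 stall=0 (-) EX@4 MEM@5 WB@6
I2 ld r5 <- r3: IF@3 ID@4 stall=2 (RAW on I1.r3 (WB@6)) EX@7 MEM@8 WB@9
I3 sub r5 <- r3,r4: IF@4 ID@7 stall=0 (-) EX@8 MEM@9 WB@10
I4 ld r4 <- r5: IF@7 ID@8 stall=2 (RAW on I3.r5 (WB@10)) EX@11 MEM@12 WB@13
I5 mul r5 <- r5,r3: IF@8 ID@11 stall=0 (-) EX@12 MEM@13 WB@14
I6 ld r4 <- r5: IF@11 ID@12 stall=2 (RAW on I5.r5 (WB@14)) EX@15 MEM@16 WB@17

Answer: 17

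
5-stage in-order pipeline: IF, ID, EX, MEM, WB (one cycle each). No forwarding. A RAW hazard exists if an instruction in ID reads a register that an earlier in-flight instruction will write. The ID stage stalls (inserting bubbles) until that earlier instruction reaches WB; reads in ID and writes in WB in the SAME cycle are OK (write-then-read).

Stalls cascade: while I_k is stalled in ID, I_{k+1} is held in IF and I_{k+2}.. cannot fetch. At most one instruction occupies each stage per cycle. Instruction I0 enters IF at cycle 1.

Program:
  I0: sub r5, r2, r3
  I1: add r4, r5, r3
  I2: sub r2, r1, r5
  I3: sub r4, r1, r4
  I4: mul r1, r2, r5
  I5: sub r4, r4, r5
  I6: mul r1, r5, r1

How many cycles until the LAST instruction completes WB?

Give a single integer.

I0 sub r5 <- r2,r3: IF@1 ID@2 stall=0 (-) EX@3 MEM@4 WB@5
I1 add r4 <- r5,r3: IF@2 ID@3 stall=2 (RAW on I0.r5 (WB@5)) EX@6 MEM@7 WB@8
I2 sub r2 <- r1,r5: IF@3 ID@6 stall=0 (-) EX@7 MEM@8 WB@9
I3 sub r4 <- r1,r4: IF@6 ID@7 stall=1 (RAW on I1.r4 (WB@8)) EX@9 MEM@10 WB@11
I4 mul r1 <- r2,r5: IF@7 ID@9 stall=0 (-) EX@10 MEM@11 WB@12
I5 sub r4 <- r4,r5: IF@9 ID@10 stall=1 (RAW on I3.r4 (WB@11)) EX@12 MEM@13 WB@14
I6 mul r1 <- r5,r1: IF@10 ID@12 stall=0 (-) EX@13 MEM@14 WB@15

Answer: 15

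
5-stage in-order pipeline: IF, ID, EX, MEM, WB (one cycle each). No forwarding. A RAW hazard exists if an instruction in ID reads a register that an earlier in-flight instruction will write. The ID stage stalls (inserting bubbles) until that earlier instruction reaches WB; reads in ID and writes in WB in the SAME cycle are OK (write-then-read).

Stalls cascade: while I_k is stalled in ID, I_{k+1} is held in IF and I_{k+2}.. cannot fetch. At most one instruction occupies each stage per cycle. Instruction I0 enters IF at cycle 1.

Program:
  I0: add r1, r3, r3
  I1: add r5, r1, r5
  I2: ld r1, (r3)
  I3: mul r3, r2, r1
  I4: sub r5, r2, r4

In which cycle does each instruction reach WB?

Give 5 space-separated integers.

Answer: 5 8 9 12 13

Derivation:
I0 add r1 <- r3,r3: IF@1 ID@2 stall=0 (-) EX@3 MEM@4 WB@5
I1 add r5 <- r1,r5: IF@2 ID@3 stall=2 (RAW on I0.r1 (WB@5)) EX@6 MEM@7 WB@8
I2 ld r1 <- r3: IF@3 ID@6 stall=0 (-) EX@7 MEM@8 WB@9
I3 mul r3 <- r2,r1: IF@6 ID@7 stall=2 (RAW on I2.r1 (WB@9)) EX@10 MEM@11 WB@12
I4 sub r5 <- r2,r4: IF@7 ID@10 stall=0 (-) EX@11 MEM@12 WB@13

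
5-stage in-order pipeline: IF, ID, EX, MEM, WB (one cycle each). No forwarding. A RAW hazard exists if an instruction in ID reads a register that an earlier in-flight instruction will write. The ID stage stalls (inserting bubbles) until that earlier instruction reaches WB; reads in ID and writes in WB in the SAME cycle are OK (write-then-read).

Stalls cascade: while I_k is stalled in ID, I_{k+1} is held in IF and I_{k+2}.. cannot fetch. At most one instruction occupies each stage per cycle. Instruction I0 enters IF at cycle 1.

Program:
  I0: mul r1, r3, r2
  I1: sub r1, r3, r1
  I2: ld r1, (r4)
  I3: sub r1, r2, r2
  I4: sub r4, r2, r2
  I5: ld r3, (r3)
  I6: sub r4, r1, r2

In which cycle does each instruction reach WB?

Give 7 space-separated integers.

I0 mul r1 <- r3,r2: IF@1 ID@2 stall=0 (-) EX@3 MEM@4 WB@5
I1 sub r1 <- r3,r1: IF@2 ID@3 stall=2 (RAW on I0.r1 (WB@5)) EX@6 MEM@7 WB@8
I2 ld r1 <- r4: IF@3 ID@6 stall=0 (-) EX@7 MEM@8 WB@9
I3 sub r1 <- r2,r2: IF@6 ID@7 stall=0 (-) EX@8 MEM@9 WB@10
I4 sub r4 <- r2,r2: IF@7 ID@8 stall=0 (-) EX@9 MEM@10 WB@11
I5 ld r3 <- r3: IF@8 ID@9 stall=0 (-) EX@10 MEM@11 WB@12
I6 sub r4 <- r1,r2: IF@9 ID@10 stall=0 (-) EX@11 MEM@12 WB@13

Answer: 5 8 9 10 11 12 13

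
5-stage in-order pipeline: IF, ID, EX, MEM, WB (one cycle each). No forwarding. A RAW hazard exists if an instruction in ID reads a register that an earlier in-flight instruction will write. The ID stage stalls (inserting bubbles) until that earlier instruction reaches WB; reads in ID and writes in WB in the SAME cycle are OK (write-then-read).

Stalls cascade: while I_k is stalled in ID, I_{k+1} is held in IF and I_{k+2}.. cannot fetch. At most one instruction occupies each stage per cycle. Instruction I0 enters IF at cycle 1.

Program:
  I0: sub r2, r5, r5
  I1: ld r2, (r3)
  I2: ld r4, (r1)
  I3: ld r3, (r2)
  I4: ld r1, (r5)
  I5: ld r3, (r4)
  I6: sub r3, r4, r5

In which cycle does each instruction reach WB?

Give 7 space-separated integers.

Answer: 5 6 7 9 10 11 12

Derivation:
I0 sub r2 <- r5,r5: IF@1 ID@2 stall=0 (-) EX@3 MEM@4 WB@5
I1 ld r2 <- r3: IF@2 ID@3 stall=0 (-) EX@4 MEM@5 WB@6
I2 ld r4 <- r1: IF@3 ID@4 stall=0 (-) EX@5 MEM@6 WB@7
I3 ld r3 <- r2: IF@4 ID@5 stall=1 (RAW on I1.r2 (WB@6)) EX@7 MEM@8 WB@9
I4 ld r1 <- r5: IF@5 ID@7 stall=0 (-) EX@8 MEM@9 WB@10
I5 ld r3 <- r4: IF@7 ID@8 stall=0 (-) EX@9 MEM@10 WB@11
I6 sub r3 <- r4,r5: IF@8 ID@9 stall=0 (-) EX@10 MEM@11 WB@12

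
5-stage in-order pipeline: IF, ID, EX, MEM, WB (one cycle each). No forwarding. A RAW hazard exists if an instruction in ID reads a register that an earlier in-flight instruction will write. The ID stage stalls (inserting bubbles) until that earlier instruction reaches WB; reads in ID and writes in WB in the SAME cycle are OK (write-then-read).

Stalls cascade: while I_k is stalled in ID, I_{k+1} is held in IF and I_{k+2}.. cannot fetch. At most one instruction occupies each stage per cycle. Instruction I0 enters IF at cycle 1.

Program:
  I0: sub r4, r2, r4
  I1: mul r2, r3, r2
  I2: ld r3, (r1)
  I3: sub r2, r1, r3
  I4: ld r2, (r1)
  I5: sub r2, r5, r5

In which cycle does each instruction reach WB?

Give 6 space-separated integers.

Answer: 5 6 7 10 11 12

Derivation:
I0 sub r4 <- r2,r4: IF@1 ID@2 stall=0 (-) EX@3 MEM@4 WB@5
I1 mul r2 <- r3,r2: IF@2 ID@3 stall=0 (-) EX@4 MEM@5 WB@6
I2 ld r3 <- r1: IF@3 ID@4 stall=0 (-) EX@5 MEM@6 WB@7
I3 sub r2 <- r1,r3: IF@4 ID@5 stall=2 (RAW on I2.r3 (WB@7)) EX@8 MEM@9 WB@10
I4 ld r2 <- r1: IF@5 ID@8 stall=0 (-) EX@9 MEM@10 WB@11
I5 sub r2 <- r5,r5: IF@8 ID@9 stall=0 (-) EX@10 MEM@11 WB@12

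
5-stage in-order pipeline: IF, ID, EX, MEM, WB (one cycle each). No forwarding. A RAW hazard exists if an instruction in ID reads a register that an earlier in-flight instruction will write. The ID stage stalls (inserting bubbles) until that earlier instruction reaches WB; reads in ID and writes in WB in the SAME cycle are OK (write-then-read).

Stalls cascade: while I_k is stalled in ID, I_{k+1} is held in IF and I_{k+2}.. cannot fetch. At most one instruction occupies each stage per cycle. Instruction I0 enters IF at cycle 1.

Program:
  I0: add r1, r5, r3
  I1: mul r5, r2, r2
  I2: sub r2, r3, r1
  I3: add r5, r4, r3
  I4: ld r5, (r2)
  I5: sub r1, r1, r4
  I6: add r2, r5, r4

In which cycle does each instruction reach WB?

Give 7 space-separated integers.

I0 add r1 <- r5,r3: IF@1 ID@2 stall=0 (-) EX@3 MEM@4 WB@5
I1 mul r5 <- r2,r2: IF@2 ID@3 stall=0 (-) EX@4 MEM@5 WB@6
I2 sub r2 <- r3,r1: IF@3 ID@4 stall=1 (RAW on I0.r1 (WB@5)) EX@6 MEM@7 WB@8
I3 add r5 <- r4,r3: IF@4 ID@6 stall=0 (-) EX@7 MEM@8 WB@9
I4 ld r5 <- r2: IF@6 ID@7 stall=1 (RAW on I2.r2 (WB@8)) EX@9 MEM@10 WB@11
I5 sub r1 <- r1,r4: IF@7 ID@9 stall=0 (-) EX@10 MEM@11 WB@12
I6 add r2 <- r5,r4: IF@9 ID@10 stall=1 (RAW on I4.r5 (WB@11)) EX@12 MEM@13 WB@14

Answer: 5 6 8 9 11 12 14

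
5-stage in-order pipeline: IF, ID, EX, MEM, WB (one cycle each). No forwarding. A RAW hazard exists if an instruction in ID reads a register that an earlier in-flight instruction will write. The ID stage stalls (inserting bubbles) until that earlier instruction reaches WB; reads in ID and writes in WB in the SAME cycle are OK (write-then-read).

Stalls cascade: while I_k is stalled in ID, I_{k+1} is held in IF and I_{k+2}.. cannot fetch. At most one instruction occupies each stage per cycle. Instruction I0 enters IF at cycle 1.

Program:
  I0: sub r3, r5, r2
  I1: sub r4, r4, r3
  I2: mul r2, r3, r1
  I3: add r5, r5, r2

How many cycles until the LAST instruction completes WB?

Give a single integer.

I0 sub r3 <- r5,r2: IF@1 ID@2 stall=0 (-) EX@3 MEM@4 WB@5
I1 sub r4 <- r4,r3: IF@2 ID@3 stall=2 (RAW on I0.r3 (WB@5)) EX@6 MEM@7 WB@8
I2 mul r2 <- r3,r1: IF@3 ID@6 stall=0 (-) EX@7 MEM@8 WB@9
I3 add r5 <- r5,r2: IF@6 ID@7 stall=2 (RAW on I2.r2 (WB@9)) EX@10 MEM@11 WB@12

Answer: 12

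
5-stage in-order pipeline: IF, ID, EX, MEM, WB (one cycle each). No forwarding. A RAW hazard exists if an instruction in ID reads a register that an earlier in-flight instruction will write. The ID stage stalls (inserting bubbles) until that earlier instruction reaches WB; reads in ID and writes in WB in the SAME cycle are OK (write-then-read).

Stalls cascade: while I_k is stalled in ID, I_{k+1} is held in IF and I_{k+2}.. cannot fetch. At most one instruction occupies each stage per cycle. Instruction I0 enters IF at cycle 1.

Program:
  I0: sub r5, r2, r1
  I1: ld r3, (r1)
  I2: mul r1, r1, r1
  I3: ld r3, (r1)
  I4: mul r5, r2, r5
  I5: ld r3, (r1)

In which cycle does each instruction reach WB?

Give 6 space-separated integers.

Answer: 5 6 7 10 11 12

Derivation:
I0 sub r5 <- r2,r1: IF@1 ID@2 stall=0 (-) EX@3 MEM@4 WB@5
I1 ld r3 <- r1: IF@2 ID@3 stall=0 (-) EX@4 MEM@5 WB@6
I2 mul r1 <- r1,r1: IF@3 ID@4 stall=0 (-) EX@5 MEM@6 WB@7
I3 ld r3 <- r1: IF@4 ID@5 stall=2 (RAW on I2.r1 (WB@7)) EX@8 MEM@9 WB@10
I4 mul r5 <- r2,r5: IF@5 ID@8 stall=0 (-) EX@9 MEM@10 WB@11
I5 ld r3 <- r1: IF@8 ID@9 stall=0 (-) EX@10 MEM@11 WB@12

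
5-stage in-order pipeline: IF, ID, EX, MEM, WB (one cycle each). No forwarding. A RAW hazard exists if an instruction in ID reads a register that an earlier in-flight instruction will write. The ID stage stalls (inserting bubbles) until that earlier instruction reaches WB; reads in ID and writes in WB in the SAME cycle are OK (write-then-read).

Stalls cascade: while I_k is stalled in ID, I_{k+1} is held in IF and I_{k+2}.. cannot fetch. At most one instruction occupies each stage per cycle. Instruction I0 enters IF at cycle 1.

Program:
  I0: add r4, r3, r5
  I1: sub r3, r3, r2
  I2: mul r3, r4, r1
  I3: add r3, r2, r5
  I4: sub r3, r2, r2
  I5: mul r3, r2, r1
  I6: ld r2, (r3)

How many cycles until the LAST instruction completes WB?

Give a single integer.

Answer: 14

Derivation:
I0 add r4 <- r3,r5: IF@1 ID@2 stall=0 (-) EX@3 MEM@4 WB@5
I1 sub r3 <- r3,r2: IF@2 ID@3 stall=0 (-) EX@4 MEM@5 WB@6
I2 mul r3 <- r4,r1: IF@3 ID@4 stall=1 (RAW on I0.r4 (WB@5)) EX@6 MEM@7 WB@8
I3 add r3 <- r2,r5: IF@4 ID@6 stall=0 (-) EX@7 MEM@8 WB@9
I4 sub r3 <- r2,r2: IF@6 ID@7 stall=0 (-) EX@8 MEM@9 WB@10
I5 mul r3 <- r2,r1: IF@7 ID@8 stall=0 (-) EX@9 MEM@10 WB@11
I6 ld r2 <- r3: IF@8 ID@9 stall=2 (RAW on I5.r3 (WB@11)) EX@12 MEM@13 WB@14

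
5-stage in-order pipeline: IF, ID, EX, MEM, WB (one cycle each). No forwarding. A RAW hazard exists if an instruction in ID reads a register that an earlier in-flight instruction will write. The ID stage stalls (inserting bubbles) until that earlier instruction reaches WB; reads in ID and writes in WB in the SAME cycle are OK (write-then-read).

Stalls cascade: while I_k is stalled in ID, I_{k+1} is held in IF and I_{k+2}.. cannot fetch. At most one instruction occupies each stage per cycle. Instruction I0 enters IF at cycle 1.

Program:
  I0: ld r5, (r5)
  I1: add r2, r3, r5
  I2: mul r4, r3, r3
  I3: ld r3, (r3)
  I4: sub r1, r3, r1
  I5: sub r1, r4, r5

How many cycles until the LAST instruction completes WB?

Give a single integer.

I0 ld r5 <- r5: IF@1 ID@2 stall=0 (-) EX@3 MEM@4 WB@5
I1 add r2 <- r3,r5: IF@2 ID@3 stall=2 (RAW on I0.r5 (WB@5)) EX@6 MEM@7 WB@8
I2 mul r4 <- r3,r3: IF@3 ID@6 stall=0 (-) EX@7 MEM@8 WB@9
I3 ld r3 <- r3: IF@6 ID@7 stall=0 (-) EX@8 MEM@9 WB@10
I4 sub r1 <- r3,r1: IF@7 ID@8 stall=2 (RAW on I3.r3 (WB@10)) EX@11 MEM@12 WB@13
I5 sub r1 <- r4,r5: IF@8 ID@11 stall=0 (-) EX@12 MEM@13 WB@14

Answer: 14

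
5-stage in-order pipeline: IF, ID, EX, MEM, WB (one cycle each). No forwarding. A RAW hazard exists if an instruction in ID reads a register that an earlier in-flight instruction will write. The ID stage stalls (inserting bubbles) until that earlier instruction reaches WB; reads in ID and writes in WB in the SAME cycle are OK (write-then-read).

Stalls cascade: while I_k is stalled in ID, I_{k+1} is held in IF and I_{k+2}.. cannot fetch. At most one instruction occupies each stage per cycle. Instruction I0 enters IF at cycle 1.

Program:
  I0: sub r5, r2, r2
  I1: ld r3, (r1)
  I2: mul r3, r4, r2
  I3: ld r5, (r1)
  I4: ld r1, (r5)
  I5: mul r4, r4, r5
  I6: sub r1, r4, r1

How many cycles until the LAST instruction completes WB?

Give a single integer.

Answer: 15

Derivation:
I0 sub r5 <- r2,r2: IF@1 ID@2 stall=0 (-) EX@3 MEM@4 WB@5
I1 ld r3 <- r1: IF@2 ID@3 stall=0 (-) EX@4 MEM@5 WB@6
I2 mul r3 <- r4,r2: IF@3 ID@4 stall=0 (-) EX@5 MEM@6 WB@7
I3 ld r5 <- r1: IF@4 ID@5 stall=0 (-) EX@6 MEM@7 WB@8
I4 ld r1 <- r5: IF@5 ID@6 stall=2 (RAW on I3.r5 (WB@8)) EX@9 MEM@10 WB@11
I5 mul r4 <- r4,r5: IF@6 ID@9 stall=0 (-) EX@10 MEM@11 WB@12
I6 sub r1 <- r4,r1: IF@9 ID@10 stall=2 (RAW on I5.r4 (WB@12)) EX@13 MEM@14 WB@15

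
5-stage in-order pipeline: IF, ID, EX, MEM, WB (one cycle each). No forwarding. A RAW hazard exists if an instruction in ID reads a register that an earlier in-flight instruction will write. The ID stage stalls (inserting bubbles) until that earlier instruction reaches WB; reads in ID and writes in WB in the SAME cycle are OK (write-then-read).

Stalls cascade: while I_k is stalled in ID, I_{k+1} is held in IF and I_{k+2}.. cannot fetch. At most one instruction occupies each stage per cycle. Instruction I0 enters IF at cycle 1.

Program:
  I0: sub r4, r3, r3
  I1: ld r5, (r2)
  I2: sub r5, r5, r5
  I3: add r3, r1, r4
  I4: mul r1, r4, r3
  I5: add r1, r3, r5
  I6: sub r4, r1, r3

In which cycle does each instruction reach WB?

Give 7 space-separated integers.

I0 sub r4 <- r3,r3: IF@1 ID@2 stall=0 (-) EX@3 MEM@4 WB@5
I1 ld r5 <- r2: IF@2 ID@3 stall=0 (-) EX@4 MEM@5 WB@6
I2 sub r5 <- r5,r5: IF@3 ID@4 stall=2 (RAW on I1.r5 (WB@6)) EX@7 MEM@8 WB@9
I3 add r3 <- r1,r4: IF@4 ID@7 stall=0 (-) EX@8 MEM@9 WB@10
I4 mul r1 <- r4,r3: IF@7 ID@8 stall=2 (RAW on I3.r3 (WB@10)) EX@11 MEM@12 WB@13
I5 add r1 <- r3,r5: IF@8 ID@11 stall=0 (-) EX@12 MEM@13 WB@14
I6 sub r4 <- r1,r3: IF@11 ID@12 stall=2 (RAW on I5.r1 (WB@14)) EX@15 MEM@16 WB@17

Answer: 5 6 9 10 13 14 17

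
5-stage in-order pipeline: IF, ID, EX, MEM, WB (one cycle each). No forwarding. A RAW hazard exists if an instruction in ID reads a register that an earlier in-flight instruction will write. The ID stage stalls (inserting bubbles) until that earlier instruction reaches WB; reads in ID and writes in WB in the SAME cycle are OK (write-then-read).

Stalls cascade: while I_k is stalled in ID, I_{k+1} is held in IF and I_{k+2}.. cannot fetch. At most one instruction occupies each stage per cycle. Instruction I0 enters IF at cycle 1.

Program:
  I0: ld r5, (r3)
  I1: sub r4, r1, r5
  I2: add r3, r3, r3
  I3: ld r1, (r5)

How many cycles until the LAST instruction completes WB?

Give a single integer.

I0 ld r5 <- r3: IF@1 ID@2 stall=0 (-) EX@3 MEM@4 WB@5
I1 sub r4 <- r1,r5: IF@2 ID@3 stall=2 (RAW on I0.r5 (WB@5)) EX@6 MEM@7 WB@8
I2 add r3 <- r3,r3: IF@3 ID@6 stall=0 (-) EX@7 MEM@8 WB@9
I3 ld r1 <- r5: IF@6 ID@7 stall=0 (-) EX@8 MEM@9 WB@10

Answer: 10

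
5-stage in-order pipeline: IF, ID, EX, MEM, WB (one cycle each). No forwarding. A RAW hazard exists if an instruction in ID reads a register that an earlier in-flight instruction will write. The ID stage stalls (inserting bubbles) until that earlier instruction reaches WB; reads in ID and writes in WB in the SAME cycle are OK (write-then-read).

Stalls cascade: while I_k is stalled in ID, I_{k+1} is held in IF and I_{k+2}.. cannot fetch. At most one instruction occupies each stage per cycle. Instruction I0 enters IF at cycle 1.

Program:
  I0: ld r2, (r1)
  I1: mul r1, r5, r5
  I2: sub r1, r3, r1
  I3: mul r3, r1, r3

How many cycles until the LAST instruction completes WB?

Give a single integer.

Answer: 12

Derivation:
I0 ld r2 <- r1: IF@1 ID@2 stall=0 (-) EX@3 MEM@4 WB@5
I1 mul r1 <- r5,r5: IF@2 ID@3 stall=0 (-) EX@4 MEM@5 WB@6
I2 sub r1 <- r3,r1: IF@3 ID@4 stall=2 (RAW on I1.r1 (WB@6)) EX@7 MEM@8 WB@9
I3 mul r3 <- r1,r3: IF@4 ID@7 stall=2 (RAW on I2.r1 (WB@9)) EX@10 MEM@11 WB@12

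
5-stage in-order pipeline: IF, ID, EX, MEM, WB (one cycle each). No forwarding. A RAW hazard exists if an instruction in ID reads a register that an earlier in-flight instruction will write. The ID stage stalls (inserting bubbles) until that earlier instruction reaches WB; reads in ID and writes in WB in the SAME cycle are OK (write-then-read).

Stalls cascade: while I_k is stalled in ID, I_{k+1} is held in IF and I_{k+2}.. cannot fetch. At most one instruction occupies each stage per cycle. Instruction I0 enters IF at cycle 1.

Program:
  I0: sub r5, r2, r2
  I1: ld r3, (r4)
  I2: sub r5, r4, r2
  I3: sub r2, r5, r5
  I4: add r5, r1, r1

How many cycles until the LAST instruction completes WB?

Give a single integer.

Answer: 11

Derivation:
I0 sub r5 <- r2,r2: IF@1 ID@2 stall=0 (-) EX@3 MEM@4 WB@5
I1 ld r3 <- r4: IF@2 ID@3 stall=0 (-) EX@4 MEM@5 WB@6
I2 sub r5 <- r4,r2: IF@3 ID@4 stall=0 (-) EX@5 MEM@6 WB@7
I3 sub r2 <- r5,r5: IF@4 ID@5 stall=2 (RAW on I2.r5 (WB@7)) EX@8 MEM@9 WB@10
I4 add r5 <- r1,r1: IF@5 ID@8 stall=0 (-) EX@9 MEM@10 WB@11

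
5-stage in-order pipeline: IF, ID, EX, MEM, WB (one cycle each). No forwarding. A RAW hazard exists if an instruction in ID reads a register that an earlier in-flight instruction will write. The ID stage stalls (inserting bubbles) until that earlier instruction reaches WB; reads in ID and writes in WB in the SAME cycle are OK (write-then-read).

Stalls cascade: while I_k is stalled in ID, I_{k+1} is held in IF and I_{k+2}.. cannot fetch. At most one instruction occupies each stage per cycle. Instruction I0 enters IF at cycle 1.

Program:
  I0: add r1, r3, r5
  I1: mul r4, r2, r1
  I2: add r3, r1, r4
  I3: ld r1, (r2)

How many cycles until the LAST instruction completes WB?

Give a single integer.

Answer: 12

Derivation:
I0 add r1 <- r3,r5: IF@1 ID@2 stall=0 (-) EX@3 MEM@4 WB@5
I1 mul r4 <- r2,r1: IF@2 ID@3 stall=2 (RAW on I0.r1 (WB@5)) EX@6 MEM@7 WB@8
I2 add r3 <- r1,r4: IF@3 ID@6 stall=2 (RAW on I1.r4 (WB@8)) EX@9 MEM@10 WB@11
I3 ld r1 <- r2: IF@6 ID@9 stall=0 (-) EX@10 MEM@11 WB@12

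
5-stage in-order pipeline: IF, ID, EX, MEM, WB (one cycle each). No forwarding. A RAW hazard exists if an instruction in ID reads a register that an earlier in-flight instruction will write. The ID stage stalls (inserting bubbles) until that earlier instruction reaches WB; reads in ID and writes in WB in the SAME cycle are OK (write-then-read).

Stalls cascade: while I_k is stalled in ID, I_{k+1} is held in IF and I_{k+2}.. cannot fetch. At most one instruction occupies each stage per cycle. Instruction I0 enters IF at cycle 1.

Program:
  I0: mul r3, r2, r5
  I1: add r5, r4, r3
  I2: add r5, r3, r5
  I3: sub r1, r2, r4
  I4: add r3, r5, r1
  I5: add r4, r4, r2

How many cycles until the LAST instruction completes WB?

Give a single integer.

I0 mul r3 <- r2,r5: IF@1 ID@2 stall=0 (-) EX@3 MEM@4 WB@5
I1 add r5 <- r4,r3: IF@2 ID@3 stall=2 (RAW on I0.r3 (WB@5)) EX@6 MEM@7 WB@8
I2 add r5 <- r3,r5: IF@3 ID@6 stall=2 (RAW on I1.r5 (WB@8)) EX@9 MEM@10 WB@11
I3 sub r1 <- r2,r4: IF@6 ID@9 stall=0 (-) EX@10 MEM@11 WB@12
I4 add r3 <- r5,r1: IF@9 ID@10 stall=2 (RAW on I3.r1 (WB@12)) EX@13 MEM@14 WB@15
I5 add r4 <- r4,r2: IF@10 ID@13 stall=0 (-) EX@14 MEM@15 WB@16

Answer: 16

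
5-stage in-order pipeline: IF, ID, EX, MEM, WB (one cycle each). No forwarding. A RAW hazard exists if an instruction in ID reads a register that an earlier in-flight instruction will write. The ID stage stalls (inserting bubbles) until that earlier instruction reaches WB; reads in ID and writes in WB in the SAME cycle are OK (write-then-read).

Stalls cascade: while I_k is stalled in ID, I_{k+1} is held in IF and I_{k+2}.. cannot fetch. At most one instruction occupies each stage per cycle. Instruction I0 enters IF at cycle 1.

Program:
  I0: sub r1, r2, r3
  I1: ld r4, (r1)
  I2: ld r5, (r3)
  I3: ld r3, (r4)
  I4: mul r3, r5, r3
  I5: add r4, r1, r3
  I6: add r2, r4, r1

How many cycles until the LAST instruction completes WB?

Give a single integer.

I0 sub r1 <- r2,r3: IF@1 ID@2 stall=0 (-) EX@3 MEM@4 WB@5
I1 ld r4 <- r1: IF@2 ID@3 stall=2 (RAW on I0.r1 (WB@5)) EX@6 MEM@7 WB@8
I2 ld r5 <- r3: IF@3 ID@6 stall=0 (-) EX@7 MEM@8 WB@9
I3 ld r3 <- r4: IF@6 ID@7 stall=1 (RAW on I1.r4 (WB@8)) EX@9 MEM@10 WB@11
I4 mul r3 <- r5,r3: IF@7 ID@9 stall=2 (RAW on I3.r3 (WB@11)) EX@12 MEM@13 WB@14
I5 add r4 <- r1,r3: IF@9 ID@12 stall=2 (RAW on I4.r3 (WB@14)) EX@15 MEM@16 WB@17
I6 add r2 <- r4,r1: IF@12 ID@15 stall=2 (RAW on I5.r4 (WB@17)) EX@18 MEM@19 WB@20

Answer: 20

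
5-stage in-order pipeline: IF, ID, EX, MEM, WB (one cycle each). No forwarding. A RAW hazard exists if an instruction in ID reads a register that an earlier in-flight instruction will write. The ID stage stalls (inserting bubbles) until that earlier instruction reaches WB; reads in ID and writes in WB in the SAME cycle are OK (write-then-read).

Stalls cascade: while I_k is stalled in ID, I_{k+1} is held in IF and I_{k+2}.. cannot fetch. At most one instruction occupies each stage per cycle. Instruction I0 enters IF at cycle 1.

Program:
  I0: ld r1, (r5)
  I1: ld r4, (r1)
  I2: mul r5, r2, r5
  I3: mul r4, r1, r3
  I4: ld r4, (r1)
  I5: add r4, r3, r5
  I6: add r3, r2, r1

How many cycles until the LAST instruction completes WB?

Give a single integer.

Answer: 13

Derivation:
I0 ld r1 <- r5: IF@1 ID@2 stall=0 (-) EX@3 MEM@4 WB@5
I1 ld r4 <- r1: IF@2 ID@3 stall=2 (RAW on I0.r1 (WB@5)) EX@6 MEM@7 WB@8
I2 mul r5 <- r2,r5: IF@3 ID@6 stall=0 (-) EX@7 MEM@8 WB@9
I3 mul r4 <- r1,r3: IF@6 ID@7 stall=0 (-) EX@8 MEM@9 WB@10
I4 ld r4 <- r1: IF@7 ID@8 stall=0 (-) EX@9 MEM@10 WB@11
I5 add r4 <- r3,r5: IF@8 ID@9 stall=0 (-) EX@10 MEM@11 WB@12
I6 add r3 <- r2,r1: IF@9 ID@10 stall=0 (-) EX@11 MEM@12 WB@13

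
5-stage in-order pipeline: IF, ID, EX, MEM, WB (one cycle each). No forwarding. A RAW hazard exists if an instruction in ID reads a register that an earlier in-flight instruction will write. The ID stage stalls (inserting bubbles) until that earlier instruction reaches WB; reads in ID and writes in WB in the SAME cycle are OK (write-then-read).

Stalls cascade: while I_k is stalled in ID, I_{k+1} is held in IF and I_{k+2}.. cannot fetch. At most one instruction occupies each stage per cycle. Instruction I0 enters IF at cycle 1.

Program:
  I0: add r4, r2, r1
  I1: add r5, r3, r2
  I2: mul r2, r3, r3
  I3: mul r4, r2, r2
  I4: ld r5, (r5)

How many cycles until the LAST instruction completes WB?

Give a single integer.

Answer: 11

Derivation:
I0 add r4 <- r2,r1: IF@1 ID@2 stall=0 (-) EX@3 MEM@4 WB@5
I1 add r5 <- r3,r2: IF@2 ID@3 stall=0 (-) EX@4 MEM@5 WB@6
I2 mul r2 <- r3,r3: IF@3 ID@4 stall=0 (-) EX@5 MEM@6 WB@7
I3 mul r4 <- r2,r2: IF@4 ID@5 stall=2 (RAW on I2.r2 (WB@7)) EX@8 MEM@9 WB@10
I4 ld r5 <- r5: IF@5 ID@8 stall=0 (-) EX@9 MEM@10 WB@11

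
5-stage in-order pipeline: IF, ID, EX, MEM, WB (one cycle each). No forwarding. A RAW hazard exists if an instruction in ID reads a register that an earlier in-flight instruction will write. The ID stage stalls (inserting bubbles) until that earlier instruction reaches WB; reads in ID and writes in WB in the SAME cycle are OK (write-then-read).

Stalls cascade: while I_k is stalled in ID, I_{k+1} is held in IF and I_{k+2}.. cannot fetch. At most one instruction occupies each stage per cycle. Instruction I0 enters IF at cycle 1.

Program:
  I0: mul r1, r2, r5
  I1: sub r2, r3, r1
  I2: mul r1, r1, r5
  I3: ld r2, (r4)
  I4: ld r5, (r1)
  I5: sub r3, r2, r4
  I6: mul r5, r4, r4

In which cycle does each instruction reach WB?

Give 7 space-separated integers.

Answer: 5 8 9 10 12 13 14

Derivation:
I0 mul r1 <- r2,r5: IF@1 ID@2 stall=0 (-) EX@3 MEM@4 WB@5
I1 sub r2 <- r3,r1: IF@2 ID@3 stall=2 (RAW on I0.r1 (WB@5)) EX@6 MEM@7 WB@8
I2 mul r1 <- r1,r5: IF@3 ID@6 stall=0 (-) EX@7 MEM@8 WB@9
I3 ld r2 <- r4: IF@6 ID@7 stall=0 (-) EX@8 MEM@9 WB@10
I4 ld r5 <- r1: IF@7 ID@8 stall=1 (RAW on I2.r1 (WB@9)) EX@10 MEM@11 WB@12
I5 sub r3 <- r2,r4: IF@8 ID@10 stall=0 (-) EX@11 MEM@12 WB@13
I6 mul r5 <- r4,r4: IF@10 ID@11 stall=0 (-) EX@12 MEM@13 WB@14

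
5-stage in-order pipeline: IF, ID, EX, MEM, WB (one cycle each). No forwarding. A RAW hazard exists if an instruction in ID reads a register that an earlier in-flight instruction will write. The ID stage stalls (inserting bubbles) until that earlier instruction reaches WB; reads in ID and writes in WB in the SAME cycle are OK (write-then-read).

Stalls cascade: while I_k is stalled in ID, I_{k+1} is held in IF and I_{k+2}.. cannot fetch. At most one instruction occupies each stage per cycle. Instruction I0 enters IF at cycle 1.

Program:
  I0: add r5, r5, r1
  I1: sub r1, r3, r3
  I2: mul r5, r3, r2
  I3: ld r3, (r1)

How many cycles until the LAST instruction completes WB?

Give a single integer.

Answer: 9

Derivation:
I0 add r5 <- r5,r1: IF@1 ID@2 stall=0 (-) EX@3 MEM@4 WB@5
I1 sub r1 <- r3,r3: IF@2 ID@3 stall=0 (-) EX@4 MEM@5 WB@6
I2 mul r5 <- r3,r2: IF@3 ID@4 stall=0 (-) EX@5 MEM@6 WB@7
I3 ld r3 <- r1: IF@4 ID@5 stall=1 (RAW on I1.r1 (WB@6)) EX@7 MEM@8 WB@9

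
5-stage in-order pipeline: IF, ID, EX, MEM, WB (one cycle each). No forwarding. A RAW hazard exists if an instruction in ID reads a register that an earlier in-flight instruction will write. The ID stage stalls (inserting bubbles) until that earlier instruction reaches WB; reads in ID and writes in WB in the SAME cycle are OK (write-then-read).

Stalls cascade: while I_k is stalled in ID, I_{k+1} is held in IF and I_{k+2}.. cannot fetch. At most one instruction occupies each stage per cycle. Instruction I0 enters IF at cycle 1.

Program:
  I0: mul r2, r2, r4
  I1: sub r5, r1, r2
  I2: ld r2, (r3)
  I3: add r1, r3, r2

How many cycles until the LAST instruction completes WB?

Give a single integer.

Answer: 12

Derivation:
I0 mul r2 <- r2,r4: IF@1 ID@2 stall=0 (-) EX@3 MEM@4 WB@5
I1 sub r5 <- r1,r2: IF@2 ID@3 stall=2 (RAW on I0.r2 (WB@5)) EX@6 MEM@7 WB@8
I2 ld r2 <- r3: IF@3 ID@6 stall=0 (-) EX@7 MEM@8 WB@9
I3 add r1 <- r3,r2: IF@6 ID@7 stall=2 (RAW on I2.r2 (WB@9)) EX@10 MEM@11 WB@12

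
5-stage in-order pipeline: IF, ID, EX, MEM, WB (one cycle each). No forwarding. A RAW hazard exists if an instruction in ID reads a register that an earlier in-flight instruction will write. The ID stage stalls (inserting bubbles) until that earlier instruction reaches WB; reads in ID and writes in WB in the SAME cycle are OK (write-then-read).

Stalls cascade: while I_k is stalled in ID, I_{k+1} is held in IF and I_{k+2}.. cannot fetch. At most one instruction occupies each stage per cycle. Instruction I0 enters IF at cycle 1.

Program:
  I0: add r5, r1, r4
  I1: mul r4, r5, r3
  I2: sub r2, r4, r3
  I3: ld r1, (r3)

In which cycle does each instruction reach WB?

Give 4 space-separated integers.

I0 add r5 <- r1,r4: IF@1 ID@2 stall=0 (-) EX@3 MEM@4 WB@5
I1 mul r4 <- r5,r3: IF@2 ID@3 stall=2 (RAW on I0.r5 (WB@5)) EX@6 MEM@7 WB@8
I2 sub r2 <- r4,r3: IF@3 ID@6 stall=2 (RAW on I1.r4 (WB@8)) EX@9 MEM@10 WB@11
I3 ld r1 <- r3: IF@6 ID@9 stall=0 (-) EX@10 MEM@11 WB@12

Answer: 5 8 11 12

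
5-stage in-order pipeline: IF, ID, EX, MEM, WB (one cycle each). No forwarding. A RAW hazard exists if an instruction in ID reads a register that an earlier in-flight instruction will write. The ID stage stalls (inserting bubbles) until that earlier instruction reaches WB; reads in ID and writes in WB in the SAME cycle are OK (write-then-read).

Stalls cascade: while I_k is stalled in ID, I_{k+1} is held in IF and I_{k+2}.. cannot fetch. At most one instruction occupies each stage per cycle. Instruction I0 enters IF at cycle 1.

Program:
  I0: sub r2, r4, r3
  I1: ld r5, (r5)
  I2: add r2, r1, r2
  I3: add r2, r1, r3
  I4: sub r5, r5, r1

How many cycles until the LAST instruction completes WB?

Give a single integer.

I0 sub r2 <- r4,r3: IF@1 ID@2 stall=0 (-) EX@3 MEM@4 WB@5
I1 ld r5 <- r5: IF@2 ID@3 stall=0 (-) EX@4 MEM@5 WB@6
I2 add r2 <- r1,r2: IF@3 ID@4 stall=1 (RAW on I0.r2 (WB@5)) EX@6 MEM@7 WB@8
I3 add r2 <- r1,r3: IF@4 ID@6 stall=0 (-) EX@7 MEM@8 WB@9
I4 sub r5 <- r5,r1: IF@6 ID@7 stall=0 (-) EX@8 MEM@9 WB@10

Answer: 10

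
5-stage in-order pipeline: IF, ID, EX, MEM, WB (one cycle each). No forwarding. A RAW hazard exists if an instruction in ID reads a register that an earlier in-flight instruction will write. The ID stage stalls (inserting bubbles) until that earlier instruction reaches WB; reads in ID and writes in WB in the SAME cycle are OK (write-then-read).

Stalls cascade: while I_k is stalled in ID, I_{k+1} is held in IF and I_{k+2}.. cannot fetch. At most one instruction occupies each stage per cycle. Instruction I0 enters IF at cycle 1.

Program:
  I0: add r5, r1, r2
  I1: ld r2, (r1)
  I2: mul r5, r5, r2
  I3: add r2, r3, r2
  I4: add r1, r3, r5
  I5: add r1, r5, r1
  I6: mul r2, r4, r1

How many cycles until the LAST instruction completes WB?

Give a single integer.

Answer: 18

Derivation:
I0 add r5 <- r1,r2: IF@1 ID@2 stall=0 (-) EX@3 MEM@4 WB@5
I1 ld r2 <- r1: IF@2 ID@3 stall=0 (-) EX@4 MEM@5 WB@6
I2 mul r5 <- r5,r2: IF@3 ID@4 stall=2 (RAW on I1.r2 (WB@6)) EX@7 MEM@8 WB@9
I3 add r2 <- r3,r2: IF@4 ID@7 stall=0 (-) EX@8 MEM@9 WB@10
I4 add r1 <- r3,r5: IF@7 ID@8 stall=1 (RAW on I2.r5 (WB@9)) EX@10 MEM@11 WB@12
I5 add r1 <- r5,r1: IF@8 ID@10 stall=2 (RAW on I4.r1 (WB@12)) EX@13 MEM@14 WB@15
I6 mul r2 <- r4,r1: IF@10 ID@13 stall=2 (RAW on I5.r1 (WB@15)) EX@16 MEM@17 WB@18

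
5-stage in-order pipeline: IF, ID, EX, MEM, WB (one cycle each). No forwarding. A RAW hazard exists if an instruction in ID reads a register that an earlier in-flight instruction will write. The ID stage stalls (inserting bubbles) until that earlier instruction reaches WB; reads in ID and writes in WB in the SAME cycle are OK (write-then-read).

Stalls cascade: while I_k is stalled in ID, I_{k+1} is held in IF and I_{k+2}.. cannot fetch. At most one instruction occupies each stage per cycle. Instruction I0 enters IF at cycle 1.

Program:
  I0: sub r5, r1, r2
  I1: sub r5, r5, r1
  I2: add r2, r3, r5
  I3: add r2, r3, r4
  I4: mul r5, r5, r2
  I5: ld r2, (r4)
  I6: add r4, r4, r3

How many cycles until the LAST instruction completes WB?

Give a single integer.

Answer: 17

Derivation:
I0 sub r5 <- r1,r2: IF@1 ID@2 stall=0 (-) EX@3 MEM@4 WB@5
I1 sub r5 <- r5,r1: IF@2 ID@3 stall=2 (RAW on I0.r5 (WB@5)) EX@6 MEM@7 WB@8
I2 add r2 <- r3,r5: IF@3 ID@6 stall=2 (RAW on I1.r5 (WB@8)) EX@9 MEM@10 WB@11
I3 add r2 <- r3,r4: IF@6 ID@9 stall=0 (-) EX@10 MEM@11 WB@12
I4 mul r5 <- r5,r2: IF@9 ID@10 stall=2 (RAW on I3.r2 (WB@12)) EX@13 MEM@14 WB@15
I5 ld r2 <- r4: IF@10 ID@13 stall=0 (-) EX@14 MEM@15 WB@16
I6 add r4 <- r4,r3: IF@13 ID@14 stall=0 (-) EX@15 MEM@16 WB@17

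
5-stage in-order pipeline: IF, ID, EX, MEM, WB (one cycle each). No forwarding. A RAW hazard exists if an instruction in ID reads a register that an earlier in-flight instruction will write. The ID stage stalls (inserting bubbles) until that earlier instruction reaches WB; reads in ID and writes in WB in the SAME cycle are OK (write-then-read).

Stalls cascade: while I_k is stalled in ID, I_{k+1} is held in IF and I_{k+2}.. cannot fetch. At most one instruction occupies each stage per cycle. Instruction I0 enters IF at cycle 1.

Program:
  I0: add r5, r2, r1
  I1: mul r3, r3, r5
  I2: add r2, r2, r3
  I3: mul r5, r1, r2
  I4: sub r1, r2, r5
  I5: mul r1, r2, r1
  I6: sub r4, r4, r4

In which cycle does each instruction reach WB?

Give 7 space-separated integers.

Answer: 5 8 11 14 17 20 21

Derivation:
I0 add r5 <- r2,r1: IF@1 ID@2 stall=0 (-) EX@3 MEM@4 WB@5
I1 mul r3 <- r3,r5: IF@2 ID@3 stall=2 (RAW on I0.r5 (WB@5)) EX@6 MEM@7 WB@8
I2 add r2 <- r2,r3: IF@3 ID@6 stall=2 (RAW on I1.r3 (WB@8)) EX@9 MEM@10 WB@11
I3 mul r5 <- r1,r2: IF@6 ID@9 stall=2 (RAW on I2.r2 (WB@11)) EX@12 MEM@13 WB@14
I4 sub r1 <- r2,r5: IF@9 ID@12 stall=2 (RAW on I3.r5 (WB@14)) EX@15 MEM@16 WB@17
I5 mul r1 <- r2,r1: IF@12 ID@15 stall=2 (RAW on I4.r1 (WB@17)) EX@18 MEM@19 WB@20
I6 sub r4 <- r4,r4: IF@15 ID@18 stall=0 (-) EX@19 MEM@20 WB@21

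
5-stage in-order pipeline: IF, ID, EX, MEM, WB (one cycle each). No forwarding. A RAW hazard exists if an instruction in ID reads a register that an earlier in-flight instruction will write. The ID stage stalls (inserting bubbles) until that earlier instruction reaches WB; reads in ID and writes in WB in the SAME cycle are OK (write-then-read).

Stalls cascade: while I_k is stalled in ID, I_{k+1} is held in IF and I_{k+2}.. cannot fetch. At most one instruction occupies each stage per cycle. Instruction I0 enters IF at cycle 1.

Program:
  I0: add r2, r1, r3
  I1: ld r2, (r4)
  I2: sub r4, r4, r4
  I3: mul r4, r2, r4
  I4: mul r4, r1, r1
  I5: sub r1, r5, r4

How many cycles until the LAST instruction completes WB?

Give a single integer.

I0 add r2 <- r1,r3: IF@1 ID@2 stall=0 (-) EX@3 MEM@4 WB@5
I1 ld r2 <- r4: IF@2 ID@3 stall=0 (-) EX@4 MEM@5 WB@6
I2 sub r4 <- r4,r4: IF@3 ID@4 stall=0 (-) EX@5 MEM@6 WB@7
I3 mul r4 <- r2,r4: IF@4 ID@5 stall=2 (RAW on I2.r4 (WB@7)) EX@8 MEM@9 WB@10
I4 mul r4 <- r1,r1: IF@5 ID@8 stall=0 (-) EX@9 MEM@10 WB@11
I5 sub r1 <- r5,r4: IF@8 ID@9 stall=2 (RAW on I4.r4 (WB@11)) EX@12 MEM@13 WB@14

Answer: 14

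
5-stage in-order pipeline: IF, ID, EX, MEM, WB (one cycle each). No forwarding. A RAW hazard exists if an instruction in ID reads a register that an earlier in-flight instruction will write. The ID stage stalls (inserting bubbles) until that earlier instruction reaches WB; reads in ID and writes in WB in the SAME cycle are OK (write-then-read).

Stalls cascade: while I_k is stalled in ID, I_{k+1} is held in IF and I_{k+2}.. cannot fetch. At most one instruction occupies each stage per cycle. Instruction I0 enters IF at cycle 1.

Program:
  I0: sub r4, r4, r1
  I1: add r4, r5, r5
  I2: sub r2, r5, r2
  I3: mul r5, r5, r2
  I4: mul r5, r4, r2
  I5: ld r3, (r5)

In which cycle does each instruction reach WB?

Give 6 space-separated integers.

Answer: 5 6 7 10 11 14

Derivation:
I0 sub r4 <- r4,r1: IF@1 ID@2 stall=0 (-) EX@3 MEM@4 WB@5
I1 add r4 <- r5,r5: IF@2 ID@3 stall=0 (-) EX@4 MEM@5 WB@6
I2 sub r2 <- r5,r2: IF@3 ID@4 stall=0 (-) EX@5 MEM@6 WB@7
I3 mul r5 <- r5,r2: IF@4 ID@5 stall=2 (RAW on I2.r2 (WB@7)) EX@8 MEM@9 WB@10
I4 mul r5 <- r4,r2: IF@5 ID@8 stall=0 (-) EX@9 MEM@10 WB@11
I5 ld r3 <- r5: IF@8 ID@9 stall=2 (RAW on I4.r5 (WB@11)) EX@12 MEM@13 WB@14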